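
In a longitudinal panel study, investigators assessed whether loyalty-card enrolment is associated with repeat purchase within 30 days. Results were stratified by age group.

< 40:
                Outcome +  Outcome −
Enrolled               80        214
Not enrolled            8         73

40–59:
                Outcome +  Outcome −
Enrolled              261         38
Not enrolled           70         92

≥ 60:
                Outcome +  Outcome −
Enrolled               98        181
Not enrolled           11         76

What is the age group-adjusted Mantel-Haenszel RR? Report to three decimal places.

2.203

RR_MH = Σ(aᵢ·n₀ᵢ/nᵢ) / Σ(cᵢ·n₁ᵢ/nᵢ), with n₁ᵢ = aᵢ+bᵢ (exposed), n₀ᵢ = cᵢ+dᵢ (unexposed), nᵢ = n₁ᵢ+n₀ᵢ.
Stratum 1 (< 40): n₁ = 294, n₀ = 81, n = 375; a·n₀/n = 80·81/375 = 17.2800; c·n₁/n = 8·294/375 = 6.2720
Stratum 2 (40–59): n₁ = 299, n₀ = 162, n = 461; a·n₀/n = 261·162/461 = 91.7180; c·n₁/n = 70·299/461 = 45.4013
Stratum 3 (≥ 60): n₁ = 279, n₀ = 87, n = 366; a·n₀/n = 98·87/366 = 23.2951; c·n₁/n = 11·279/366 = 8.3852
RR_MH = (17.2800 + 91.7180 + 23.2951) / (6.2720 + 45.4013 + 8.3852) = 132.2931 / 60.0585 = 2.20274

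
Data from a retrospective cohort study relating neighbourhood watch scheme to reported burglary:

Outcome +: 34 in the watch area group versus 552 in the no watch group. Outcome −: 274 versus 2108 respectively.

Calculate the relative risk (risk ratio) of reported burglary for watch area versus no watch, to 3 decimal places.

From the description: a = 34, b = 274, c = 552, d = 2108.
Risk in exposed = 34/308 = 0.11039; risk in unexposed = 552/2660 = 0.20752.
RR = 0.11039 / 0.20752 = 0.53195
The risk is 47% lower among the exposed than among the unexposed.

0.532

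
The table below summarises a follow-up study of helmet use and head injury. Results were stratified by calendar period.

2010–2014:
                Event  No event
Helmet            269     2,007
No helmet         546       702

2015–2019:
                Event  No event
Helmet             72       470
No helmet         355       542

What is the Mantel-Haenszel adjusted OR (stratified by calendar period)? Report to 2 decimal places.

0.19

OR_MH = Σ(aᵢdᵢ/nᵢ) / Σ(bᵢcᵢ/nᵢ), where nᵢ is the stratum total.
Stratum 1 (2010–2014): n = 3524; a·d/n = 269·702/3524 = 53.5863; b·c/n = 2007·546/3524 = 310.9597
Stratum 2 (2015–2019): n = 1439; a·d/n = 72·542/1439 = 27.1188; b·c/n = 470·355/1439 = 115.9486
OR_MH = (53.5863 + 27.1188) / (310.9597 + 115.9486) = 80.7051 / 426.9083 = 0.18905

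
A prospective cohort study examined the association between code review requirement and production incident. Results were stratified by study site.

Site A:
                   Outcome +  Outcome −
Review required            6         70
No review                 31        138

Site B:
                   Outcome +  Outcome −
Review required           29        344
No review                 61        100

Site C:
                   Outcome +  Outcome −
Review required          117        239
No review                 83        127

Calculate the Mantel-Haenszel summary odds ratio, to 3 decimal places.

OR_MH = Σ(aᵢdᵢ/nᵢ) / Σ(bᵢcᵢ/nᵢ), where nᵢ is the stratum total.
Stratum 1 (Site A): n = 245; a·d/n = 6·138/245 = 3.3796; b·c/n = 70·31/245 = 8.8571
Stratum 2 (Site B): n = 534; a·d/n = 29·100/534 = 5.4307; b·c/n = 344·61/534 = 39.2959
Stratum 3 (Site C): n = 566; a·d/n = 117·127/566 = 26.2527; b·c/n = 239·83/566 = 35.0477
OR_MH = (3.3796 + 5.4307 + 26.2527) / (8.8571 + 39.2959 + 35.0477) = 35.0630 / 83.2007 = 0.42143

0.421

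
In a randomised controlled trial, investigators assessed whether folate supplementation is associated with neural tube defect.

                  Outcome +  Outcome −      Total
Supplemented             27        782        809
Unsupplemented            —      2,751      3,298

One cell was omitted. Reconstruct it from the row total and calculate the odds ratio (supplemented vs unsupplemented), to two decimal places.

The missing cell is in the unexposed row: 3298 − 2751 = 547.
So a = 27, b = 782, c = 547, d = 2751.
OR = (a·d)/(b·c) = (27 × 2751) / (782 × 547) = 74277 / 427754 = 0.17364

0.17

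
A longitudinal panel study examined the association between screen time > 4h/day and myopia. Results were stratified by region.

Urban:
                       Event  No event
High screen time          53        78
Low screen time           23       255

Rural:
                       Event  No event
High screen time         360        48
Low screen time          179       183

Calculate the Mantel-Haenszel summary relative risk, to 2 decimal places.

2.01

RR_MH = Σ(aᵢ·n₀ᵢ/nᵢ) / Σ(cᵢ·n₁ᵢ/nᵢ), with n₁ᵢ = aᵢ+bᵢ (exposed), n₀ᵢ = cᵢ+dᵢ (unexposed), nᵢ = n₁ᵢ+n₀ᵢ.
Stratum 1 (Urban): n₁ = 131, n₀ = 278, n = 409; a·n₀/n = 53·278/409 = 36.0244; c·n₁/n = 23·131/409 = 7.3667
Stratum 2 (Rural): n₁ = 408, n₀ = 362, n = 770; a·n₀/n = 360·362/770 = 169.2468; c·n₁/n = 179·408/770 = 94.8468
RR_MH = (36.0244 + 169.2468) / (7.3667 + 94.8468) = 205.2712 / 102.2135 = 2.00826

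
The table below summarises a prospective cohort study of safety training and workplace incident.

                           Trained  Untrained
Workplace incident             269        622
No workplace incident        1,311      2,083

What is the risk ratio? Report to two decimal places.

0.74

Reading the table with exposure as columns: a = 269 (Trained, case), b = 1311 (Trained, non-case), c = 622 (Untrained, case), d = 2083.
Risk in exposed = 269/1580 = 0.17025; risk in unexposed = 622/2705 = 0.22994.
RR = 0.17025 / 0.22994 = 0.74041
The risk is 26% lower among the exposed than among the unexposed.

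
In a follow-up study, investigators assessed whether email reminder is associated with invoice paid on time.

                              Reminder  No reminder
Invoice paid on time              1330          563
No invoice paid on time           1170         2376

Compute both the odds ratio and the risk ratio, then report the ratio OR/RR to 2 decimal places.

1.73

Reading the table with exposure as columns: a = 1330 (Reminder, case), b = 1170 (Reminder, non-case), c = 563 (No reminder, case), d = 2376.
OR = (1330·2376)/(1170·563) = 3160080/658710 = 4.79738
Risk in exposed = 1330/2500 = 0.53200; risk in unexposed = 563/2939 = 0.19156; RR = 2.77717
OR/RR = 4.79738 / 2.77717 = 1.72743
The outcome is not rare, so the OR lies further from 1 than the RR.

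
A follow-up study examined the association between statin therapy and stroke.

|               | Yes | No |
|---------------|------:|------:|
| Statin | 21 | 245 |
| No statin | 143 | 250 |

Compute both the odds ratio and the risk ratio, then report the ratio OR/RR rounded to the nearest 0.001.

0.691

Cells: a = 21, b = 245, c = 143, d = 250.
OR = (21·250)/(245·143) = 5250/35035 = 0.14985
Risk in exposed = 21/266 = 0.07895; risk in unexposed = 143/393 = 0.36387; RR = 0.21697
OR/RR = 0.14985 / 0.21697 = 0.69066
The outcome is not rare, so the OR lies further from 1 than the RR.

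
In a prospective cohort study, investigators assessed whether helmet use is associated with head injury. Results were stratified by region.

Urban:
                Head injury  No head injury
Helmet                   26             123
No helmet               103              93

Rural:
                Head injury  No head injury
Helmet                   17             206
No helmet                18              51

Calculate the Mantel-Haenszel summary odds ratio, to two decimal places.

OR_MH = Σ(aᵢdᵢ/nᵢ) / Σ(bᵢcᵢ/nᵢ), where nᵢ is the stratum total.
Stratum 1 (Urban): n = 345; a·d/n = 26·93/345 = 7.0087; b·c/n = 123·103/345 = 36.7217
Stratum 2 (Rural): n = 292; a·d/n = 17·51/292 = 2.9692; b·c/n = 206·18/292 = 12.6986
OR_MH = (7.0087 + 2.9692) / (36.7217 + 12.6986) = 9.9779 / 49.4204 = 0.20190

0.20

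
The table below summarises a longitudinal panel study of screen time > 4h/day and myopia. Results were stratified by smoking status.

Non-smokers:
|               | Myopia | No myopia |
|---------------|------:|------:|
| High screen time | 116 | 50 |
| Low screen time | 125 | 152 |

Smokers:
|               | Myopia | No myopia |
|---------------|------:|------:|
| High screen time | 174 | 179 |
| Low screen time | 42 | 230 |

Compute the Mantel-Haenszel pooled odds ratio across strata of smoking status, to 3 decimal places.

3.973

OR_MH = Σ(aᵢdᵢ/nᵢ) / Σ(bᵢcᵢ/nᵢ), where nᵢ is the stratum total.
Stratum 1 (Non-smokers): n = 443; a·d/n = 116·152/443 = 39.8014; b·c/n = 50·125/443 = 14.1084
Stratum 2 (Smokers): n = 625; a·d/n = 174·230/625 = 64.0320; b·c/n = 179·42/625 = 12.0288
OR_MH = (39.8014 + 64.0320) / (14.1084 + 12.0288) = 103.8334 / 26.1372 = 3.97263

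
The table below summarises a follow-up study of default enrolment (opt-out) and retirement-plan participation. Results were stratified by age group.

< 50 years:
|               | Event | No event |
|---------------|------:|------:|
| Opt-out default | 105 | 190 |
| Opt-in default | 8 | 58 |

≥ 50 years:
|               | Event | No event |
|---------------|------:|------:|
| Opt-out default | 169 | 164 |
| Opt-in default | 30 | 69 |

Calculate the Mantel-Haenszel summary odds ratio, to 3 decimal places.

OR_MH = Σ(aᵢdᵢ/nᵢ) / Σ(bᵢcᵢ/nᵢ), where nᵢ is the stratum total.
Stratum 1 (< 50 years): n = 361; a·d/n = 105·58/361 = 16.8698; b·c/n = 190·8/361 = 4.2105
Stratum 2 (≥ 50 years): n = 432; a·d/n = 169·69/432 = 26.9931; b·c/n = 164·30/432 = 11.3889
OR_MH = (16.8698 + 26.9931) / (4.2105 + 11.3889) = 43.8629 / 15.5994 = 2.81183

2.812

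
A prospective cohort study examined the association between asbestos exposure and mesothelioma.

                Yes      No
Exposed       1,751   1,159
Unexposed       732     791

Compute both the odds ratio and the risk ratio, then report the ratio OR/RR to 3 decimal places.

1.304

Cells: a = 1751, b = 1159, c = 732, d = 791.
OR = (1751·791)/(1159·732) = 1385041/848388 = 1.63256
Risk in exposed = 1751/2910 = 0.60172; risk in unexposed = 732/1523 = 0.48063; RR = 1.25194
OR/RR = 1.63256 / 1.25194 = 1.30403
The outcome is not rare, so the OR lies further from 1 than the RR.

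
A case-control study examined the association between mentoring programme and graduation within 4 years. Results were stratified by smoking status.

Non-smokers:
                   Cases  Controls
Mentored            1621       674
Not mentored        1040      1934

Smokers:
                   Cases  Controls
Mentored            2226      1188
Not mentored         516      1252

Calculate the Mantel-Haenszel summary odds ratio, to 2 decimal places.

OR_MH = Σ(aᵢdᵢ/nᵢ) / Σ(bᵢcᵢ/nᵢ), where nᵢ is the stratum total.
Stratum 1 (Non-smokers): n = 5269; a·d/n = 1621·1934/5269 = 594.9922; b·c/n = 674·1040/5269 = 133.0347
Stratum 2 (Smokers): n = 5182; a·d/n = 2226·1252/5182 = 537.8140; b·c/n = 1188·516/5182 = 118.2956
OR_MH = (594.9922 + 537.8140) / (133.0347 + 118.2956) = 1132.8062 / 251.3304 = 4.50724

4.51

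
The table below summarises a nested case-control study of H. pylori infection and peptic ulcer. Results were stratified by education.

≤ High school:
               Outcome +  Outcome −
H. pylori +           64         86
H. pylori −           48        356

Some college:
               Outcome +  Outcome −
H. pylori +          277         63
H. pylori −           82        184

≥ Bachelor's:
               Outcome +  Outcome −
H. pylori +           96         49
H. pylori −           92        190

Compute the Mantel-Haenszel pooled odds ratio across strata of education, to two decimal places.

OR_MH = Σ(aᵢdᵢ/nᵢ) / Σ(bᵢcᵢ/nᵢ), where nᵢ is the stratum total.
Stratum 1 (≤ High school): n = 554; a·d/n = 64·356/554 = 41.1264; b·c/n = 86·48/554 = 7.4513
Stratum 2 (Some college): n = 606; a·d/n = 277·184/606 = 84.1056; b·c/n = 63·82/606 = 8.5248
Stratum 3 (≥ Bachelor's): n = 427; a·d/n = 96·190/427 = 42.7166; b·c/n = 49·92/427 = 10.5574
OR_MH = (41.1264 + 84.1056 + 42.7166) / (7.4513 + 8.5248 + 10.5574) = 167.9486 / 26.5334 = 6.32971

6.33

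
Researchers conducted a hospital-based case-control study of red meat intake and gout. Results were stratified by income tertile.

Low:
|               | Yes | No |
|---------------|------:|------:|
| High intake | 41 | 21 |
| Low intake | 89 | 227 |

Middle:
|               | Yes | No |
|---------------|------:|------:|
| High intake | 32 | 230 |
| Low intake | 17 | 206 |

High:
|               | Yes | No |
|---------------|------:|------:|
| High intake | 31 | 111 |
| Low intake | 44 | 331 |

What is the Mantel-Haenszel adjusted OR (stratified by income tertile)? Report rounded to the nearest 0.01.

2.59

OR_MH = Σ(aᵢdᵢ/nᵢ) / Σ(bᵢcᵢ/nᵢ), where nᵢ is the stratum total.
Stratum 1 (Low): n = 378; a·d/n = 41·227/378 = 24.6217; b·c/n = 21·89/378 = 4.9444
Stratum 2 (Middle): n = 485; a·d/n = 32·206/485 = 13.5918; b·c/n = 230·17/485 = 8.0619
Stratum 3 (High): n = 517; a·d/n = 31·331/517 = 19.8472; b·c/n = 111·44/517 = 9.4468
OR_MH = (24.6217 + 13.5918 + 19.8472) / (4.9444 + 8.0619 + 9.4468) = 58.0606 / 22.4531 = 2.58586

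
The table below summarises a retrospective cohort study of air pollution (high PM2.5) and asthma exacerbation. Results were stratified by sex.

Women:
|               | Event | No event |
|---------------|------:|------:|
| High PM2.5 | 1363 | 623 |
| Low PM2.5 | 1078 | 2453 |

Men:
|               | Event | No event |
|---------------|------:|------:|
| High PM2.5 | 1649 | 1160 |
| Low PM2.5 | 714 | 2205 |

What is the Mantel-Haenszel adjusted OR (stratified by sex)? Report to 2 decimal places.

OR_MH = Σ(aᵢdᵢ/nᵢ) / Σ(bᵢcᵢ/nᵢ), where nᵢ is the stratum total.
Stratum 1 (Women): n = 5517; a·d/n = 1363·2453/5517 = 606.0248; b·c/n = 623·1078/5517 = 121.7317
Stratum 2 (Men): n = 5728; a·d/n = 1649·2205/5728 = 634.7844; b·c/n = 1160·714/5728 = 144.5950
OR_MH = (606.0248 + 634.7844) / (121.7317 + 144.5950) = 1240.8092 / 266.3267 = 4.65897

4.66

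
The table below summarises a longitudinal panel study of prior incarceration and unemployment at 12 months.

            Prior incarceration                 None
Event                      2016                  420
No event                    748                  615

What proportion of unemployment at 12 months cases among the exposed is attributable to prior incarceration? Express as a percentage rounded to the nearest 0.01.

44.36

Reading the table with exposure as columns: a = 2016 (Prior incarceration, case), b = 748 (Prior incarceration, non-case), c = 420 (None, case), d = 615.
Risk in exposed = 2016/2764 = 0.72938; risk in unexposed = 420/1035 = 0.40580.
RR = 0.72938/0.40580 = 1.79740
AR% = (RR − 1)/RR × 100 = (1.79740 − 1)/1.79740 × 100 = 44.3639%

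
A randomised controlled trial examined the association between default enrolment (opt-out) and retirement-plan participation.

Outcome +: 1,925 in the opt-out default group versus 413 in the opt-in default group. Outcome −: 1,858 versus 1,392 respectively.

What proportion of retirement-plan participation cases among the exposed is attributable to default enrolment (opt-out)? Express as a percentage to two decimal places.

55.03

From the description: a = 1925, b = 1858, c = 413, d = 1392.
Risk in exposed = 1925/3783 = 0.50886; risk in unexposed = 413/1805 = 0.22881.
RR = 0.50886/0.22881 = 2.22393
AR% = (RR − 1)/RR × 100 = (2.22393 − 1)/2.22393 × 100 = 55.0346%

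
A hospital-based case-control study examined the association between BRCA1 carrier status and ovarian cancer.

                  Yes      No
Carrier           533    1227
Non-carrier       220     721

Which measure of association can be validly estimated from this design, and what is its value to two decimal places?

1.42

Cells: a = 533, b = 1227, c = 220, d = 721.
This is a hospital-based case-control study: participants were sampled on outcome status, so risks in the source population cannot be estimated directly — relative risk is not valid here. The odds ratio is the appropriate measure.
OR = (a·d)/(b·c) = (533 × 721) / (1227 × 220) = 384293 / 269940 = 1.42362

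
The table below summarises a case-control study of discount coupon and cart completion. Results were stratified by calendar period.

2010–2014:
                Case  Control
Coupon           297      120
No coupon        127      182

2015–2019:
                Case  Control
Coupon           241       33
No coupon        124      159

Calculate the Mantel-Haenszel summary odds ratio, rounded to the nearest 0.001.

5.055

OR_MH = Σ(aᵢdᵢ/nᵢ) / Σ(bᵢcᵢ/nᵢ), where nᵢ is the stratum total.
Stratum 1 (2010–2014): n = 726; a·d/n = 297·182/726 = 74.4545; b·c/n = 120·127/726 = 20.9917
Stratum 2 (2015–2019): n = 557; a·d/n = 241·159/557 = 68.7953; b·c/n = 33·124/557 = 7.3465
OR_MH = (74.4545 + 68.7953) / (20.9917 + 7.3465) = 143.2499 / 28.3382 = 5.05500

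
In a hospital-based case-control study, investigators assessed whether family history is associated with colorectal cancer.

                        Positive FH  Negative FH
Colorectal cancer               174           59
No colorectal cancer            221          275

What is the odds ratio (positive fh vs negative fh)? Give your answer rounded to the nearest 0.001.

Reading the table with exposure as columns: a = 174 (Positive FH, case), b = 221 (Positive FH, non-case), c = 59 (Negative FH, case), d = 275.
OR = (a·d)/(b·c) = (174 × 275) / (221 × 59) = 47850 / 13039 = 3.66976
The odds of colorectal cancer are about 3.67 times as high in the positive fh group.

3.670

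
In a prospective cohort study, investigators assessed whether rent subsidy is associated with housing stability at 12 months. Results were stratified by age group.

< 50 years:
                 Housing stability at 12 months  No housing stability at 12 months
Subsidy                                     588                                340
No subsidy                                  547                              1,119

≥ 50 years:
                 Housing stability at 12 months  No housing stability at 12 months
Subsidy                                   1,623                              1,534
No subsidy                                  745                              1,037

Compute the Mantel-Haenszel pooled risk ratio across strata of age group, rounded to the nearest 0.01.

1.43

RR_MH = Σ(aᵢ·n₀ᵢ/nᵢ) / Σ(cᵢ·n₁ᵢ/nᵢ), with n₁ᵢ = aᵢ+bᵢ (exposed), n₀ᵢ = cᵢ+dᵢ (unexposed), nᵢ = n₁ᵢ+n₀ᵢ.
Stratum 1 (< 50 years): n₁ = 928, n₀ = 1666, n = 2594; a·n₀/n = 588·1666/2594 = 377.6438; c·n₁/n = 547·928/2594 = 195.6885
Stratum 2 (≥ 50 years): n₁ = 3157, n₀ = 1782, n = 4939; a·n₀/n = 1623·1782/4939 = 585.5813; c·n₁/n = 745·3157/4939 = 476.2027
RR_MH = (377.6438 + 585.5813) / (195.6885 + 476.2027) = 963.2251 / 671.8912 = 1.43360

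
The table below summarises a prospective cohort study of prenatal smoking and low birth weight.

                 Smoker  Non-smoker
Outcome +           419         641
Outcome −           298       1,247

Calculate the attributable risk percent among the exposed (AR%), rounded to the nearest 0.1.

41.9

Reading the table with exposure as columns: a = 419 (Smoker, case), b = 298 (Smoker, non-case), c = 641 (Non-smoker, case), d = 1247.
Risk in exposed = 419/717 = 0.58438; risk in unexposed = 641/1888 = 0.33951.
RR = 0.58438/0.33951 = 1.72123
AR% = (RR − 1)/RR × 100 = (1.72123 − 1)/1.72123 × 100 = 41.9020%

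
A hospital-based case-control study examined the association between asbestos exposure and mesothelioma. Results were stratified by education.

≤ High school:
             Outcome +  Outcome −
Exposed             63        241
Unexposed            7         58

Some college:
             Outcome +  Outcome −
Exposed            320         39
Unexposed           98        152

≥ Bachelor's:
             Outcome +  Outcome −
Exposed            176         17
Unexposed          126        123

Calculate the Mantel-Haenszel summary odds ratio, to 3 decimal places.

OR_MH = Σ(aᵢdᵢ/nᵢ) / Σ(bᵢcᵢ/nᵢ), where nᵢ is the stratum total.
Stratum 1 (≤ High school): n = 369; a·d/n = 63·58/369 = 9.9024; b·c/n = 241·7/369 = 4.5718
Stratum 2 (Some college): n = 609; a·d/n = 320·152/609 = 79.8686; b·c/n = 39·98/609 = 6.2759
Stratum 3 (≥ Bachelor's): n = 442; a·d/n = 176·123/442 = 48.9774; b·c/n = 17·126/442 = 4.8462
OR_MH = (9.9024 + 79.8686 + 48.9774) / (4.5718 + 6.2759 + 4.8462) = 138.7485 / 15.6938 = 8.84095

8.841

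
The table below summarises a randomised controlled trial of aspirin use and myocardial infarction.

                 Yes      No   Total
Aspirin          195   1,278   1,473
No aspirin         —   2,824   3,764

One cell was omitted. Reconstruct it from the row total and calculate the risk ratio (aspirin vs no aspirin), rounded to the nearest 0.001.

0.530

The missing cell is in the unexposed row: 3764 − 2824 = 940.
So a = 195, b = 1278, c = 940, d = 2824.
RR = [a/(a+b)] / [c/(c+d)] = (195/1473) / (940/3764) = 0.13238/0.24973 = 0.53009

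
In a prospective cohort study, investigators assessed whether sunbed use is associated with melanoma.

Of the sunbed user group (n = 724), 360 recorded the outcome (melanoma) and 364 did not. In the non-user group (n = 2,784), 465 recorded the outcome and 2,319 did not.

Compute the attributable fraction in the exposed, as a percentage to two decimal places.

66.41

From the description: a = 360, b = 364, c = 465, d = 2319.
Risk in exposed = 360/724 = 0.49724; risk in unexposed = 465/2784 = 0.16703.
RR = 0.49724/0.16703 = 2.97701
AR% = (RR − 1)/RR × 100 = (2.97701 − 1)/2.97701 × 100 = 66.4092%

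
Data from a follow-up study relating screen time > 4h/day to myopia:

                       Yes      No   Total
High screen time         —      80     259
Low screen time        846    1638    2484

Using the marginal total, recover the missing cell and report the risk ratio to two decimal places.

The missing cell is in the exposed row: 259 − 80 = 179.
So a = 179, b = 80, c = 846, d = 1638.
RR = [a/(a+b)] / [c/(c+d)] = (179/259) / (846/2484) = 0.69112/0.34058 = 2.02925

2.03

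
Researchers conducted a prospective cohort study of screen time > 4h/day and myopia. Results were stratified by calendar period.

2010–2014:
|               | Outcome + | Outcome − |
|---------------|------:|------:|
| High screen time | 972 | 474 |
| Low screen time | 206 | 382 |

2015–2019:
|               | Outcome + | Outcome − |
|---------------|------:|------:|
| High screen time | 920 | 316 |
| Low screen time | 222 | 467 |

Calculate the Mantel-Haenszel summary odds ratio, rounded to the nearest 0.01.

4.80

OR_MH = Σ(aᵢdᵢ/nᵢ) / Σ(bᵢcᵢ/nᵢ), where nᵢ is the stratum total.
Stratum 1 (2010–2014): n = 2034; a·d/n = 972·382/2034 = 182.5487; b·c/n = 474·206/2034 = 48.0059
Stratum 2 (2015–2019): n = 1925; a·d/n = 920·467/1925 = 223.1896; b·c/n = 316·222/1925 = 36.4426
OR_MH = (182.5487 + 223.1896) / (48.0059 + 36.4426) = 405.7383 / 84.4485 = 4.80456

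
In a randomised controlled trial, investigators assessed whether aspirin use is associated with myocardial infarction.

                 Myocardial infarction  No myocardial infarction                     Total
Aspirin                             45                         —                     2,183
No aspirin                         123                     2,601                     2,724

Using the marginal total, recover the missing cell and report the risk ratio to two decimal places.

0.46

The missing cell is in the exposed row: 2183 − 45 = 2138.
So a = 45, b = 2138, c = 123, d = 2601.
RR = [a/(a+b)] / [c/(c+d)] = (45/2183) / (123/2724) = 0.02061/0.04515 = 0.45652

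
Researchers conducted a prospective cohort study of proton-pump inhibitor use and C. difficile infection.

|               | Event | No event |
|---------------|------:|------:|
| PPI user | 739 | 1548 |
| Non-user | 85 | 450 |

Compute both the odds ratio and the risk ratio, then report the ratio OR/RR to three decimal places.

Cells: a = 739, b = 1548, c = 85, d = 450.
OR = (739·450)/(1548·85) = 332550/131580 = 2.52736
Risk in exposed = 739/2287 = 0.32313; risk in unexposed = 85/535 = 0.15888; RR = 2.03382
OR/RR = 2.52736 / 2.03382 = 1.24266
The outcome is not rare, so the OR lies further from 1 than the RR.

1.243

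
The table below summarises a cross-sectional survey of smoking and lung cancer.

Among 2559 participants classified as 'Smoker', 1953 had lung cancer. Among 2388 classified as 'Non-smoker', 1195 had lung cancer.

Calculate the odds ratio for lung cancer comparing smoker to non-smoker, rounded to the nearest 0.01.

3.22

From the description: a = 1953, b = 606, c = 1195, d = 1193.
OR = (a·d)/(b·c) = (1953 × 1193) / (606 × 1195) = 2329929 / 724170 = 3.21738
The odds of lung cancer are about 3.22 times as high in the smoker group.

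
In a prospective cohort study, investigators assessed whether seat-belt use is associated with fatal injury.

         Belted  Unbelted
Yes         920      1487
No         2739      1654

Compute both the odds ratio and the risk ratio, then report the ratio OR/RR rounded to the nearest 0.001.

0.703

Reading the table with exposure as columns: a = 920 (Belted, case), b = 2739 (Belted, non-case), c = 1487 (Unbelted, case), d = 1654.
OR = (920·1654)/(2739·1487) = 1521680/4072893 = 0.37361
Risk in exposed = 920/3659 = 0.25143; risk in unexposed = 1487/3141 = 0.47342; RR = 0.53111
OR/RR = 0.37361 / 0.53111 = 0.70346
The outcome is not rare, so the OR lies further from 1 than the RR.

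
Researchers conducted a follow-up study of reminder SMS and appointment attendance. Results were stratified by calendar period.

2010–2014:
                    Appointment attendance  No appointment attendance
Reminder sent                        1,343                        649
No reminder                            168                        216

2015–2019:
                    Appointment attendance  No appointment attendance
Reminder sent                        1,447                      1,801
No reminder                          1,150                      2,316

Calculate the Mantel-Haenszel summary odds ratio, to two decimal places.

1.75

OR_MH = Σ(aᵢdᵢ/nᵢ) / Σ(bᵢcᵢ/nᵢ), where nᵢ is the stratum total.
Stratum 1 (2010–2014): n = 2376; a·d/n = 1343·216/2376 = 122.0909; b·c/n = 649·168/2376 = 45.8889
Stratum 2 (2015–2019): n = 6714; a·d/n = 1447·2316/6714 = 499.1439; b·c/n = 1801·1150/6714 = 308.4823
OR_MH = (122.0909 + 499.1439) / (45.8889 + 308.4823) = 621.2348 / 354.3712 = 1.75306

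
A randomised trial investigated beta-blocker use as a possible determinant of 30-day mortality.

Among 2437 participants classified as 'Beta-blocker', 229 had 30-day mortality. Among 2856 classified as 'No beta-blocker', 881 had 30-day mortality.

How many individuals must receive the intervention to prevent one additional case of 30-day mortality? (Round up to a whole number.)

5

Risk in treated group = 229/2437 = 0.09397; risk in control = 881/2856 = 0.30847.
Absolute risk reduction = 0.30847 − 0.09397 = 0.21451
NNT = 1 / ARR = 1 / 0.21451 = 4.662 → round up → 5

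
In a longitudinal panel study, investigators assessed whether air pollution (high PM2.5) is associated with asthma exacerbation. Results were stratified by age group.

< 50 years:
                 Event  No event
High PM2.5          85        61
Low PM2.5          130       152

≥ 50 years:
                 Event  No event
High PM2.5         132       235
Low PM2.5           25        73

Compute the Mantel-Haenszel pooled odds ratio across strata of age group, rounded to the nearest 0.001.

OR_MH = Σ(aᵢdᵢ/nᵢ) / Σ(bᵢcᵢ/nᵢ), where nᵢ is the stratum total.
Stratum 1 (< 50 years): n = 428; a·d/n = 85·152/428 = 30.1869; b·c/n = 61·130/428 = 18.5280
Stratum 2 (≥ 50 years): n = 465; a·d/n = 132·73/465 = 20.7226; b·c/n = 235·25/465 = 12.6344
OR_MH = (30.1869 + 20.7226) / (18.5280 + 12.6344) = 50.9095 / 31.1624 = 1.63368

1.634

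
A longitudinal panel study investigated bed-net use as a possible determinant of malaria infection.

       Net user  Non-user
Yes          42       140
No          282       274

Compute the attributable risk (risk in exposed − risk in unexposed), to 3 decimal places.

Reading the table with exposure as columns: a = 42 (Net user, case), b = 282 (Net user, non-case), c = 140 (Non-user, case), d = 274.
Risk in exposed = 42/324 = 0.129630; risk in unexposed = 140/414 = 0.338164.
Risk difference = 0.129630 − 0.338164 = -0.208535

-0.209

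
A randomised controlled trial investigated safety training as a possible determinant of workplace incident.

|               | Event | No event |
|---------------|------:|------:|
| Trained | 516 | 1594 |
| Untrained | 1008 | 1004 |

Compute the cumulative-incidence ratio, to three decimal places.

Cells: a = 516, b = 1594, c = 1008, d = 1004.
Risk in exposed = 516/2110 = 0.24455; risk in unexposed = 1008/2012 = 0.50099.
RR = 0.24455 / 0.50099 = 0.48813
The risk is 51% lower among the exposed than among the unexposed.

0.488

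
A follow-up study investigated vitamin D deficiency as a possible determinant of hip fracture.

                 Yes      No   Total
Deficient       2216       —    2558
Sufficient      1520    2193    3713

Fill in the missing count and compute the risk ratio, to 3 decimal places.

The missing cell is in the exposed row: 2558 − 2216 = 342.
So a = 2216, b = 342, c = 1520, d = 2193.
RR = [a/(a+b)] / [c/(c+d)] = (2216/2558) / (1520/3713) = 0.86630/0.40937 = 2.11617

2.116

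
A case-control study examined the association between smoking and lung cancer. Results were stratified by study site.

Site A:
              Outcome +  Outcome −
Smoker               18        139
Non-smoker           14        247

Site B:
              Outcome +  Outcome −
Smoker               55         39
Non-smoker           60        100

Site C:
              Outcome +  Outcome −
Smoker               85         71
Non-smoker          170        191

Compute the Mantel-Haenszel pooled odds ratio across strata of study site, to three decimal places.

OR_MH = Σ(aᵢdᵢ/nᵢ) / Σ(bᵢcᵢ/nᵢ), where nᵢ is the stratum total.
Stratum 1 (Site A): n = 418; a·d/n = 18·247/418 = 10.6364; b·c/n = 139·14/418 = 4.6555
Stratum 2 (Site B): n = 254; a·d/n = 55·100/254 = 21.6535; b·c/n = 39·60/254 = 9.2126
Stratum 3 (Site C): n = 517; a·d/n = 85·191/517 = 31.4023; b·c/n = 71·170/517 = 23.3462
OR_MH = (10.6364 + 21.6535 + 31.4023) / (4.6555 + 9.2126 + 23.3462) = 63.6922 / 37.2143 = 1.71150

1.711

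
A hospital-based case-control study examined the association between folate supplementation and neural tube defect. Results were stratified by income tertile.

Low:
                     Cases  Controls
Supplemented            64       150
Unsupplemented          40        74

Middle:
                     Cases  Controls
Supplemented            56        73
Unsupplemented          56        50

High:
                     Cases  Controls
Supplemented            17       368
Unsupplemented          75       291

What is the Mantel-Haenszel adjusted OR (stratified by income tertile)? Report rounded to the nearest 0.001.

OR_MH = Σ(aᵢdᵢ/nᵢ) / Σ(bᵢcᵢ/nᵢ), where nᵢ is the stratum total.
Stratum 1 (Low): n = 328; a·d/n = 64·74/328 = 14.4390; b·c/n = 150·40/328 = 18.2927
Stratum 2 (Middle): n = 235; a·d/n = 56·50/235 = 11.9149; b·c/n = 73·56/235 = 17.3957
Stratum 3 (High): n = 751; a·d/n = 17·291/751 = 6.5872; b·c/n = 368·75/751 = 36.7510
OR_MH = (14.4390 + 11.9149 + 6.5872) / (18.2927 + 17.3957 + 36.7510) = 32.9411 / 72.4394 = 0.45474

0.455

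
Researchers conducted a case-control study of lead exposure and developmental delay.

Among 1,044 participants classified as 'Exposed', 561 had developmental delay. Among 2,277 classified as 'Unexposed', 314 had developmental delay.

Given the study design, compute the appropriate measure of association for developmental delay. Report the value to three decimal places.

From the description: a = 561, b = 483, c = 314, d = 1963.
This is a case-control study: participants were sampled on outcome status, so risks in the source population cannot be estimated directly — relative risk is not valid here. The odds ratio is the appropriate measure.
OR = (a·d)/(b·c) = (561 × 1963) / (483 × 314) = 1101243 / 151662 = 7.26117

7.261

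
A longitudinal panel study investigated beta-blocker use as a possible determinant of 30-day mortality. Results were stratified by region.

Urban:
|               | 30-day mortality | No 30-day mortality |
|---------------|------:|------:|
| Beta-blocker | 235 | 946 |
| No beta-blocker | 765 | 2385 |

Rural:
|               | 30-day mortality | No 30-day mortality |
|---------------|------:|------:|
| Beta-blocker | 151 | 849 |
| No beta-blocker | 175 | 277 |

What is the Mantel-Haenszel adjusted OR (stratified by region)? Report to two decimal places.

0.59

OR_MH = Σ(aᵢdᵢ/nᵢ) / Σ(bᵢcᵢ/nᵢ), where nᵢ is the stratum total.
Stratum 1 (Urban): n = 4331; a·d/n = 235·2385/4331 = 129.4101; b·c/n = 946·765/4331 = 167.0954
Stratum 2 (Rural): n = 1452; a·d/n = 151·277/1452 = 28.8065; b·c/n = 849·175/1452 = 102.3244
OR_MH = (129.4101 + 28.8065) / (167.0954 + 102.3244) = 158.2165 / 269.4197 = 0.58725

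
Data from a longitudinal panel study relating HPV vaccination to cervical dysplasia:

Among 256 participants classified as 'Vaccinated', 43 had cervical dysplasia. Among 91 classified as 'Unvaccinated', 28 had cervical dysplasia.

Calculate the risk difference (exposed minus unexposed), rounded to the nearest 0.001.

-0.140

From the description: a = 43, b = 213, c = 28, d = 63.
Risk in exposed = 43/256 = 0.167969; risk in unexposed = 28/91 = 0.307692.
Risk difference = 0.167969 − 0.307692 = -0.139724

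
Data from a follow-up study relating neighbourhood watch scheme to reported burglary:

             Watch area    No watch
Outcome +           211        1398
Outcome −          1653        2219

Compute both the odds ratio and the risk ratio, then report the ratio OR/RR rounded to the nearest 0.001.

0.692

Reading the table with exposure as columns: a = 211 (Watch area, case), b = 1653 (Watch area, non-case), c = 1398 (No watch, case), d = 2219.
OR = (211·2219)/(1653·1398) = 468209/2310894 = 0.20261
Risk in exposed = 211/1864 = 0.11320; risk in unexposed = 1398/3617 = 0.38651; RR = 0.29287
OR/RR = 0.20261 / 0.29287 = 0.69180
The outcome is not rare, so the OR lies further from 1 than the RR.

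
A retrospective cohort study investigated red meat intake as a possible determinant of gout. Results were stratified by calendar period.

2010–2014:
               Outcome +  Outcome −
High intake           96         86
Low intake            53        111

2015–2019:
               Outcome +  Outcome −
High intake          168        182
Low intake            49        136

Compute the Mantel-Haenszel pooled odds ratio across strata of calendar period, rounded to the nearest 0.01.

OR_MH = Σ(aᵢdᵢ/nᵢ) / Σ(bᵢcᵢ/nᵢ), where nᵢ is the stratum total.
Stratum 1 (2010–2014): n = 346; a·d/n = 96·111/346 = 30.7977; b·c/n = 86·53/346 = 13.1734
Stratum 2 (2015–2019): n = 535; a·d/n = 168·136/535 = 42.7065; b·c/n = 182·49/535 = 16.6692
OR_MH = (30.7977 + 42.7065) / (13.1734 + 16.6692) = 73.5042 / 29.8426 = 2.46307

2.46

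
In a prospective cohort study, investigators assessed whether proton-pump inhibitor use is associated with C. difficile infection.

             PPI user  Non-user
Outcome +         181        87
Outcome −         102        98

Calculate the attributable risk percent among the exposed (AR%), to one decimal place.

26.5

Reading the table with exposure as columns: a = 181 (PPI user, case), b = 102 (PPI user, non-case), c = 87 (Non-user, case), d = 98.
Risk in exposed = 181/283 = 0.63958; risk in unexposed = 87/185 = 0.47027.
RR = 0.63958/0.47027 = 1.36002
AR% = (RR − 1)/RR × 100 = (1.36002 − 1)/1.36002 × 100 = 26.4716%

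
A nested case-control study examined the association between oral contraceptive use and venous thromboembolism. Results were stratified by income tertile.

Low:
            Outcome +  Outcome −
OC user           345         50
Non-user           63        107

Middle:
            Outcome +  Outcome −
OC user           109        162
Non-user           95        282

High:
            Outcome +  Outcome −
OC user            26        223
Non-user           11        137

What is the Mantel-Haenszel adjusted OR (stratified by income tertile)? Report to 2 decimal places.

3.43

OR_MH = Σ(aᵢdᵢ/nᵢ) / Σ(bᵢcᵢ/nᵢ), where nᵢ is the stratum total.
Stratum 1 (Low): n = 565; a·d/n = 345·107/565 = 65.3363; b·c/n = 50·63/565 = 5.5752
Stratum 2 (Middle): n = 648; a·d/n = 109·282/648 = 47.4352; b·c/n = 162·95/648 = 23.7500
Stratum 3 (High): n = 397; a·d/n = 26·137/397 = 8.9723; b·c/n = 223·11/397 = 6.1788
OR_MH = (65.3363 + 47.4352 + 8.9723) / (5.5752 + 23.7500 + 6.1788) = 121.7438 / 35.5041 = 3.42901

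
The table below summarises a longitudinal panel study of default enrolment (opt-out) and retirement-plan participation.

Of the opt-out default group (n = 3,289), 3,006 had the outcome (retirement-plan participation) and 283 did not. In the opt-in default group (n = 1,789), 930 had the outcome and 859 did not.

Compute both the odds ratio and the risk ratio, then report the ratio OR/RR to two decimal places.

From the description: a = 3006, b = 283, c = 930, d = 859.
OR = (3006·859)/(283·930) = 2582154/263190 = 9.81099
Risk in exposed = 3006/3289 = 0.91396; risk in unexposed = 930/1789 = 0.51984; RR = 1.75814
OR/RR = 9.81099 / 1.75814 = 5.58033
The outcome is not rare, so the OR lies further from 1 than the RR.

5.58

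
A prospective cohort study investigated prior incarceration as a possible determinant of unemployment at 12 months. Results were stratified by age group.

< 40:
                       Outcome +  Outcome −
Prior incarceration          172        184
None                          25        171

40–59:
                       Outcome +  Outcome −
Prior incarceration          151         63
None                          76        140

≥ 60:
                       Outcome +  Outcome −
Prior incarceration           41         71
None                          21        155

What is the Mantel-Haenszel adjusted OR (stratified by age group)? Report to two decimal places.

OR_MH = Σ(aᵢdᵢ/nᵢ) / Σ(bᵢcᵢ/nᵢ), where nᵢ is the stratum total.
Stratum 1 (< 40): n = 552; a·d/n = 172·171/552 = 53.2826; b·c/n = 184·25/552 = 8.3333
Stratum 2 (40–59): n = 430; a·d/n = 151·140/430 = 49.1628; b·c/n = 63·76/430 = 11.1349
Stratum 3 (≥ 60): n = 288; a·d/n = 41·155/288 = 22.0660; b·c/n = 71·21/288 = 5.1771
OR_MH = (53.2826 + 49.1628 + 22.0660) / (8.3333 + 11.1349 + 5.1771) = 124.5114 / 24.6453 = 5.05213

5.05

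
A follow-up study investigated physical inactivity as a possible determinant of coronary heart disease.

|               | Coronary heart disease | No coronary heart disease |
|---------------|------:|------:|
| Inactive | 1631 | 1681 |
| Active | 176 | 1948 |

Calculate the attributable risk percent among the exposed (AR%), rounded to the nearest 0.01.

83.17

Cells: a = 1631, b = 1681, c = 176, d = 1948.
Risk in exposed = 1631/3312 = 0.49245; risk in unexposed = 176/2124 = 0.08286.
RR = 0.49245/0.08286 = 5.94300
AR% = (RR − 1)/RR × 100 = (5.94300 − 1)/5.94300 × 100 = 83.1735%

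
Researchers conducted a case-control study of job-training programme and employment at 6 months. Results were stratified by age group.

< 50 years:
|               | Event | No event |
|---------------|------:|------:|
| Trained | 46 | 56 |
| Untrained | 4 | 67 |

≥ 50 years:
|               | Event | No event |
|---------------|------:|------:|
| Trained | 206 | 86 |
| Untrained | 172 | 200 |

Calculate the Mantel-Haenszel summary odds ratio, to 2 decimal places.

OR_MH = Σ(aᵢdᵢ/nᵢ) / Σ(bᵢcᵢ/nᵢ), where nᵢ is the stratum total.
Stratum 1 (< 50 years): n = 173; a·d/n = 46·67/173 = 17.8150; b·c/n = 56·4/173 = 1.2948
Stratum 2 (≥ 50 years): n = 664; a·d/n = 206·200/664 = 62.0482; b·c/n = 86·172/664 = 22.2771
OR_MH = (17.8150 + 62.0482) / (1.2948 + 22.2771) = 79.8632 / 23.5719 = 3.38807

3.39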